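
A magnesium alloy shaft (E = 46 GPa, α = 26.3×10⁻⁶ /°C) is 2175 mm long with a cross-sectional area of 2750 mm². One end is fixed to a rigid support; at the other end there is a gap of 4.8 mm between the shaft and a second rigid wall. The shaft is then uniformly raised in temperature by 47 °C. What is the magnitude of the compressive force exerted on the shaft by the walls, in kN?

P ≈ 0 kN

Free thermal elongation = αΔT L = 26.3×10⁻⁶ × 47 × 2175 = 2.689 mm.
This is smaller than the 4.8 mm clearance, so the shaft expands freely without reaching the stop — the stress is zero.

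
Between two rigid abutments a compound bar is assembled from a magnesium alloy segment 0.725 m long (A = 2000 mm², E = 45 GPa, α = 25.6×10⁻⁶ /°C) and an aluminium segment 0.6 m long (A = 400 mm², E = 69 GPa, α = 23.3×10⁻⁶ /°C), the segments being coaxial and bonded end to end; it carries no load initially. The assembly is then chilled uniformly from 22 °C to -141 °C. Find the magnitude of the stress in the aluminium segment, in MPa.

If the supports were absent, the total length change would be Σ αᵢΔT Lᵢ = 25.6×10⁻⁶×163×725 + 23.3×10⁻⁶×163×600 = 5.304 mm.
The rigid supports impose zero overall length change; the single axial force P common to all segments must satisfy P Σ Lᵢ/(AᵢEᵢ) = δ_free.
The series flexibility is Σ Lᵢ/(AᵢEᵢ) = 725/(2000×45×10³) + 600/(400×69×10³) = 2.979×10⁻⁵ mm/N.
Hence P = δ_free / Σ(L/AE) = 5.304/2.979×10⁻⁵ = 178 kN (tensile).
σ_{aluminium} = P / A = 178000 / 400 = 445 MPa.

σ ≈ 445 MPa (tensile)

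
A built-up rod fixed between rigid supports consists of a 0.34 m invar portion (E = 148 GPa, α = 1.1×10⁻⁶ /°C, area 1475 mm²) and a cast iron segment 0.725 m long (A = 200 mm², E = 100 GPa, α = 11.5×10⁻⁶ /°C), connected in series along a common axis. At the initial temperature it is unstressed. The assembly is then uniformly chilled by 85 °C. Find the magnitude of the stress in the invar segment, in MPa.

Free thermal contraction of the whole bar: Σ αᵢΔT Lᵢ = 1.1×10⁻⁶×85×340 + 11.5×10⁻⁶×85×725 = 0.7405 mm.
The rigid supports impose zero overall length change; the single axial force P common to all segments must satisfy P Σ Lᵢ/(AᵢEᵢ) = δ_free.
The series flexibility is Σ Lᵢ/(AᵢEᵢ) = 340/(1475×148×10³) + 725/(200×100×10³) = 3.781×10⁻⁵ mm/N.
P = 0.7405 / 3.781×10⁻⁵ = 19590 N = 19.59 kN, tensile.
σ_{invar} = P / A = 19590 / 1475 = 13.28 MPa.

σ ≈ 13.3 MPa (tensile)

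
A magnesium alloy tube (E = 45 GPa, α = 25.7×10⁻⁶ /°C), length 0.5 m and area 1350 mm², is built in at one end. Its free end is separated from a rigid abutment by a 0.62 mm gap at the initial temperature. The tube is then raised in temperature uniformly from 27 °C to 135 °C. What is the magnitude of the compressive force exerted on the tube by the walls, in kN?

Unrestrained expansion: δ_free = αΔT L = 25.7×10⁻⁶ × 108 × 500 = 1.388 mm.
After closing the 0.62 mm clearance, 1.388 − 0.62 = 0.7678 mm of expansion remains to be suppressed by the wall.
So σ = E(δ_free − g)/L = 45×10³ × 0.7678/500 = 69.1 MPa.
Force on the wall = σA = 69.1 × 1350 mm² = 93.29 kN.

P ≈ 93.3 kN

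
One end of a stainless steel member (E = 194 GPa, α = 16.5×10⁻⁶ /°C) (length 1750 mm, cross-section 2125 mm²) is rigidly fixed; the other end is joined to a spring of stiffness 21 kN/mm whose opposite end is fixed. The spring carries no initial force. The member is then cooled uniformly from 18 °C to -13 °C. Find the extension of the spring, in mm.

If the spring were absent the member would shorten by αΔT L = 16.5×10⁻⁶ × 31 × 1750 = 0.8951 mm.
Let P be the tensile force in the spring. The member extends elastically by PL/(AE) and the spring stretches by P/k; together these equal δ_free.
So P = δ_free / [L/(AE) + 1/k] = 0.8951 / [ 1750/(2125×194×10³) + 1/(21×10³) ].
P = 0.8951 / 5.186×10⁻⁵ = 17260 N.
Spring extension = P/k = 17260/(21×10³) = 0.8219 mm.

δ ≈ 0.822 mm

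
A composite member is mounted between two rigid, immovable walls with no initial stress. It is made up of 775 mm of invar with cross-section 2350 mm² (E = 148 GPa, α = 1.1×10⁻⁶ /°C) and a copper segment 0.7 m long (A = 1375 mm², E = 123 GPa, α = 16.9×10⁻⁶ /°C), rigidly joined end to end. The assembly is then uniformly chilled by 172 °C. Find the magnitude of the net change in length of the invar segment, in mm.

If the supports were absent, the total length change would be Σ αᵢΔT Lᵢ = 1.1×10⁻⁶×172×775 + 16.9×10⁻⁶×172×700 = 2.181 mm.
The rigid supports impose zero overall length change; the single axial force P common to all segments must satisfy P Σ Lᵢ/(AᵢEᵢ) = δ_free.
The series flexibility is Σ Lᵢ/(AᵢEᵢ) = 775/(2350×148×10³) + 700/(1375×123×10³) = 6.367×10⁻⁶ mm/N.
P = 2.181 / 6.367×10⁻⁶ = 342600 N = 342.6 kN, tensile.
For the invar segment, free thermal change = 1.1×10⁻⁶×172×775 = 0.1466 mm and elastic change from P = 342600×775/(2350×148×10³) = 0.7634 mm; these oppose, so the net change is 0.617 mm (segment lengthens).

|ΔL| ≈ 0.617 mm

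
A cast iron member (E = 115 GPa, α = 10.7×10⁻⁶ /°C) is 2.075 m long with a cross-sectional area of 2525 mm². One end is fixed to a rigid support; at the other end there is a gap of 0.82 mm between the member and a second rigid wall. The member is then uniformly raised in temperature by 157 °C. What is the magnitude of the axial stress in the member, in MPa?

If the wall were absent the member would grow by αΔT L = 10.7×10⁻⁶ × 157 × 2075 = 3.486 mm.
The gap closes (δ_free > 0.82 mm) and the wall then resists a further 3.486 − 0.82 = 2.666 mm of expansion.
Compatibility: PL/(AE) = 2.666 mm, so σ = P/A = E × (2.666/2075) = 147.7 MPa.

σ ≈ 148 MPa (compressive)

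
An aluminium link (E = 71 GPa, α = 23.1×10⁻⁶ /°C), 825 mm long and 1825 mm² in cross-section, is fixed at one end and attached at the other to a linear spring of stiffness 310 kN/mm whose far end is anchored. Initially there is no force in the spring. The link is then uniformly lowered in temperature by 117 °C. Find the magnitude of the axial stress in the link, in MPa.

If the spring were absent the link would shorten by αΔT L = 23.1×10⁻⁶ × 117 × 825 = 2.23 mm.
Let P be the tensile force in the spring. The link extends elastically by PL/(AE) and the spring stretches by P/k; together these equal δ_free.
So P = δ_free / [L/(AE) + 1/k] = 2.23 / [ 825/(1825×71×10³) + 1/(310×10³) ].
P = 2.23 / 9.593×10⁻⁶ = 232400 N.
σ = P/A = 232400/1825 = 127.4 MPa.

σ ≈ 127 MPa (tensile)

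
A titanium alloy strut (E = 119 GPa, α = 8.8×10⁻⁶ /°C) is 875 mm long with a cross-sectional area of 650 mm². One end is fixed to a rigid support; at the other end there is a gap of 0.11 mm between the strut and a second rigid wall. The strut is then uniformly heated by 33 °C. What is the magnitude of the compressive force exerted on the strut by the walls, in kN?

If the wall were absent the strut would grow by αΔT L = 8.8×10⁻⁶ × 33 × 875 = 0.2541 mm.
After closing the 0.11 mm clearance, 0.2541 − 0.11 = 0.1441 mm of expansion remains to be suppressed by the wall.
Compatibility: PL/(AE) = 0.1441 mm, so σ = P/A = E × (0.1441/875) = 19.6 MPa.
P = σA = 19.6 × 650 = 12.74 kN.

P ≈ 12.7 kN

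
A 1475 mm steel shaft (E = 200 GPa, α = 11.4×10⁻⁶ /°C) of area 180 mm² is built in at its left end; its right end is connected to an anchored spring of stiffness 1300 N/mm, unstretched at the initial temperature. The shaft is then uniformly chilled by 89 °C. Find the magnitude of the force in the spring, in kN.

Free thermal contraction: δ_free = αΔT L = 11.4×10⁻⁶ × 89 × 1475 = 1.497 mm.
With a force P in the spring, the elastic change of the shaft is PL/(AE) and that of the spring is P/k; compatibility requires their sum to equal δ_free.
P [ L/(AE) + 1/k ] = δ_free → P [ 1475/(180×200×10³) + 1/(1300) ] = 1.497.
P = 1.497 / 0.0008102 = 1847 N.

P ≈ 1.85 kN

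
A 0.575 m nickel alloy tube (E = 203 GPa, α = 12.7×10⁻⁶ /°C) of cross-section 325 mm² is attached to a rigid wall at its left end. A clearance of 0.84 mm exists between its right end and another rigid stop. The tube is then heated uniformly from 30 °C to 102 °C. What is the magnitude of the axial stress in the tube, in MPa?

σ ≈ 0 MPa

Unrestrained expansion: δ_free = αΔT L = 12.7×10⁻⁶ × 72 × 575 = 0.5258 mm.
This is smaller than the 0.84 mm clearance, so the tube expands freely without reaching the stop — the stress is zero.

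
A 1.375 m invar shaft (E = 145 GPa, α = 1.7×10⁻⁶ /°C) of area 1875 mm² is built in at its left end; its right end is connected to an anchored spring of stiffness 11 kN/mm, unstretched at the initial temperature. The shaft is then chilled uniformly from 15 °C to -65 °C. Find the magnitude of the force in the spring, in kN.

P ≈ 1.95 kN

Free thermal contraction: δ_free = αΔT L = 1.7×10⁻⁶ × 80 × 1375 = 0.187 mm.
Let P be the tensile force in the spring. The shaft extends elastically by PL/(AE) and the spring stretches by P/k; together these equal δ_free.
P [ L/(AE) + 1/k ] = δ_free → P [ 1375/(1875×145×10³) + 1/(11×10³) ] = 0.187.
P = 0.187 / 9.597×10⁻⁵ = 1949 N.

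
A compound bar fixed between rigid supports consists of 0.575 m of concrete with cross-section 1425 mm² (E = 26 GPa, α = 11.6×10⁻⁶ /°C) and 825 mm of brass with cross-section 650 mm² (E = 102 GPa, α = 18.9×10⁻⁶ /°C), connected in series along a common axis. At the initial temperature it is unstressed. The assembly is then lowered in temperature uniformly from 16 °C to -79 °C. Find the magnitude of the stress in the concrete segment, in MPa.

σ ≈ 53.1 MPa (tensile)

If the supports were absent, the total length change would be Σ αᵢΔT Lᵢ = 11.6×10⁻⁶×95×575 + 18.9×10⁻⁶×95×825 = 2.115 mm.
Since the ends are fixed, an axial force P builds up, equal in every segment, with P · Σ Lᵢ/(AᵢEᵢ) = δ_free.
The series flexibility is Σ Lᵢ/(AᵢEᵢ) = 575/(1425×26×10³) + 825/(650×102×10³) = 2.796×10⁻⁵ mm/N.
Hence P = δ_free / Σ(L/AE) = 2.115/2.796×10⁻⁵ = 75.63 kN (tensile).
σ_{concrete} = P / A = 75630 / 1425 = 53.08 MPa.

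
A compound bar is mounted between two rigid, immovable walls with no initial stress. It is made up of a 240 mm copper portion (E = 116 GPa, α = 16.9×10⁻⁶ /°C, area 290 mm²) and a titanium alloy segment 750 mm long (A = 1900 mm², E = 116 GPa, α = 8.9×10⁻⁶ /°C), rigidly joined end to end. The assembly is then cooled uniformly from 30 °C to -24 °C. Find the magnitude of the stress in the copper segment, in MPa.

σ ≈ 190 MPa (tensile)

With the walls removed the bar would change length by δ_free = Σ αᵢΔT Lᵢ = 16.9×10⁻⁶×54×240 + 8.9×10⁻⁶×54×750 = 0.5795 mm.
The walls prevent any net length change, so an axial force P (same in every segment) develops. Compatibility: P · Σ Lᵢ/(AᵢEᵢ) = δ_free.
Σ Lᵢ/(AᵢEᵢ) = 240/(290×116×10³) + 750/(1900×116×10³) = 1.054×10⁻⁵ mm/N.
Hence P = δ_free / Σ(L/AE) = 0.5795/1.054×10⁻⁵ = 54.99 kN (tensile).
σ_{copper} = P / A = 54990 / 290 = 189.6 MPa.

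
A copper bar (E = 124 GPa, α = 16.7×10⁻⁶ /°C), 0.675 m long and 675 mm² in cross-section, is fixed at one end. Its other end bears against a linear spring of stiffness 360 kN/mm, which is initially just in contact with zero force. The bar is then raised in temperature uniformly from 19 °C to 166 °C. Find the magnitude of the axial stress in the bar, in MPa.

σ ≈ 226 MPa (compressive)

If the spring were absent the bar would lengthen by αΔT L = 16.7×10⁻⁶ × 147 × 675 = 1.657 mm.
Let P be the compressive force at the spring. The bar shortens elastically by PL/(AE) and the spring compresses by P/k; together these equal δ_free.
P [ L/(AE) + 1/k ] = δ_free → P [ 675/(675×124×10³) + 1/(360×10³) ] = 1.657.
P = 1.657 / 1.084×10⁻⁵ = 152800 N.
σ = P/A = 152800/675 = 226.4 MPa.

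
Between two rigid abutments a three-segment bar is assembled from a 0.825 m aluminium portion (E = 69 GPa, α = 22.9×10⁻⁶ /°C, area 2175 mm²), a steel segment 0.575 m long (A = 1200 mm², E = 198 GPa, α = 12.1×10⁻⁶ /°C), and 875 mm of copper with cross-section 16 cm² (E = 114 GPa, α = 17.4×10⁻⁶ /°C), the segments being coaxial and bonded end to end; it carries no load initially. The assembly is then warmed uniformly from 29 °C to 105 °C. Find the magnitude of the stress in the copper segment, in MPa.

σ ≈ 153 MPa (compressive)

If the supports were absent, the total length change would be Σ αᵢΔT Lᵢ = 22.9×10⁻⁶×76×825 + 12.1×10⁻⁶×76×575 + 17.4×10⁻⁶×76×875 = 3.122 mm.
The rigid supports impose zero overall length change; the single axial force P common to all segments must satisfy P Σ Lᵢ/(AᵢEᵢ) = δ_free.
The series flexibility is Σ Lᵢ/(AᵢEᵢ) = 825/(2175×69×10³) + 575/(1200×198×10³) + 875/(1600×114×10³) = 1.271×10⁻⁵ mm/N.
So P = 3.122 / 1.271×10⁻⁵ = 245.5 kN, compressive.
σ_{copper} = P / A = 245500 / 1600 = 153.5 MPa.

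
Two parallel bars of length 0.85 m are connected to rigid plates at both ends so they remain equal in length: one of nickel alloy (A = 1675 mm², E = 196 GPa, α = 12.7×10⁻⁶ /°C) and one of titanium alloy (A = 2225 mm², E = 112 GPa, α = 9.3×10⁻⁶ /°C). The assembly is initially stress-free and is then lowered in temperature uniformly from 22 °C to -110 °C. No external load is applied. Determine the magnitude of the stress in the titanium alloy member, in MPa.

Equilibrium of a rigid end plate with no external load gives equal and opposite internal forces ±P in the two members. Since α_{nickel alloy} > α_{titanium alloy}, cooling drives the nickel alloy into tension and the titanium alloy into compression.
Compatibility of the two members (thermal + elastic change equal): (α₁ − α₂)ΔT = P·[1/(A₁E₁) + 1/(A₂E₂)].
|α₁ − α₂|·ΔT = 3.4×10⁻⁶ × 132 = 0.0004488.
1/(A₁E₁) + 1/(A₂E₂) = 1/(1675×196×10³) + 1/(2225×112×10³) = 7.059×10⁻⁹ N⁻¹.
P = 0.0004488 / 7.059×10⁻⁹ = 63580 N = 63.58 kN.
σ_{titanium alloy} = P/A₂ = 63580/2225 = 28.58 MPa, compressive.

σ ≈ 28.6 MPa (compressive)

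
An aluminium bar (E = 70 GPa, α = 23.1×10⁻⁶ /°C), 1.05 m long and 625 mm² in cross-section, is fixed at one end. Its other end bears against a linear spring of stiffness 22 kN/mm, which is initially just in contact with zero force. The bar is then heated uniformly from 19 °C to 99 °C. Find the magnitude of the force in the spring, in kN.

The unrestrained thermal change is αΔT L = 23.1×10⁻⁶ × 80 × 1050 = 1.94 mm.
Let P be the compressive force at the spring. The bar shortens elastically by PL/(AE) and the spring compresses by P/k; together these equal δ_free.
So P = δ_free / [L/(AE) + 1/k] = 1.94 / [ 1050/(625×70×10³) + 1/(22×10³) ].
P = 1.94 / 6.945×10⁻⁵ = 27940 N.

P ≈ 27.9 kN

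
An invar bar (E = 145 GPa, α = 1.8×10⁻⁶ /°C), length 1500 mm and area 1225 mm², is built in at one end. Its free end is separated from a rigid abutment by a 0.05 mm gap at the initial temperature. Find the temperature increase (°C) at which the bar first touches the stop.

ΔT ≈ 18.5 °C

Contact occurs when the free expansion equals the gap: αΔT L = 0.05 mm.
So ΔT = g/(αL) = 0.05/(1.8×10⁻⁶ × 1500) = 18.52 °C.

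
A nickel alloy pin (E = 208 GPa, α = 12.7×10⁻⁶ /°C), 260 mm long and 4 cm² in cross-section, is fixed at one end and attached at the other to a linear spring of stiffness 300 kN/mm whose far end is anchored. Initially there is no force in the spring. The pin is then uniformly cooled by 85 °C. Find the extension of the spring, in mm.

δ ≈ 0.145 mm

The unrestrained thermal change is αΔT L = 12.7×10⁻⁶ × 85 × 260 = 0.2807 mm.
Let P be the tensile force in the spring. The pin extends elastically by PL/(AE) and the spring stretches by P/k; together these equal δ_free.
So P = δ_free / [L/(AE) + 1/k] = 0.2807 / [ 260/(400×208×10³) + 1/(300×10³) ].
P = 0.2807 / 6.458×10⁻⁶ = 43460 N.
Spring extension = P/k = 43460/(300×10³) = 0.1449 mm.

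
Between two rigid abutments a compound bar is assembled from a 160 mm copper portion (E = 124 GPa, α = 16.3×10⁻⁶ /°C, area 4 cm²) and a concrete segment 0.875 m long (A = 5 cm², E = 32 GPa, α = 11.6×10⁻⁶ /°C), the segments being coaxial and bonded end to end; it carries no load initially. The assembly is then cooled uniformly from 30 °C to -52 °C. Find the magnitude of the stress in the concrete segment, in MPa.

With the walls removed the bar would change length by δ_free = Σ αᵢΔT Lᵢ = 16.3×10⁻⁶×82×160 + 11.6×10⁻⁶×82×875 = 1.046 mm.
The rigid supports impose zero overall length change; the single axial force P common to all segments must satisfy P Σ Lᵢ/(AᵢEᵢ) = δ_free.
Σ Lᵢ/(AᵢEᵢ) = 160/(400×124×10³) + 875/(500×32×10³) = 5.791×10⁻⁵ mm/N.
So P = 1.046 / 5.791×10⁻⁵ = 18.06 kN, tensile.
σ_{concrete} = P / A = 18060 / 500 = 36.13 MPa.

σ ≈ 36.1 MPa (tensile)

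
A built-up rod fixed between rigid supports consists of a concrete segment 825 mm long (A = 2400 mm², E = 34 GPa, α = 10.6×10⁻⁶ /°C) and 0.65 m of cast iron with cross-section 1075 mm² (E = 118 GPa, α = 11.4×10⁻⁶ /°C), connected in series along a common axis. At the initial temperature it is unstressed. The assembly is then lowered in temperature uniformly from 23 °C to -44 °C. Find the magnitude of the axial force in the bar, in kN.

P ≈ 71 kN (tensile)

Free thermal contraction of the whole bar: Σ αᵢΔT Lᵢ = 10.6×10⁻⁶×67×825 + 11.4×10⁻⁶×67×650 = 1.082 mm.
The rigid supports impose zero overall length change; the single axial force P common to all segments must satisfy P Σ Lᵢ/(AᵢEᵢ) = δ_free.
The series flexibility is Σ Lᵢ/(AᵢEᵢ) = 825/(2400×34×10³) + 650/(1075×118×10³) = 1.523×10⁻⁵ mm/N.
P = 1.082 / 1.523×10⁻⁵ = 71050 N = 71.05 kN, tensile.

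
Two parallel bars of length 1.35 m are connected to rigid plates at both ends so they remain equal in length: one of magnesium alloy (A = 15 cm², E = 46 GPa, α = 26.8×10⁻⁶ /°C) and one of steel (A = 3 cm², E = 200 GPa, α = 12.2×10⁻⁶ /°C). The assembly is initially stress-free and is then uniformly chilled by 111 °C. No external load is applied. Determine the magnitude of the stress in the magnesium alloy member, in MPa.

The magnesium alloy has the larger α, so on cooling it would change length more than the steel if both were free. The rigid plates force a common final length, so the magnesium alloy is put into tension and the steel into compression, with equal and opposite forces P (no external load).
Compatibility of the two members (thermal + elastic change equal): (α₁ − α₂)ΔT = P·[1/(A₁E₁) + 1/(A₂E₂)].
|α₁ − α₂|·ΔT = 14.6×10⁻⁶ × 111 = 0.001621.
1/(A₁E₁) + 1/(A₂E₂) = 1/(1500×46×10³) + 1/(300×200×10³) = 3.116×10⁻⁸ N⁻¹.
P = 0.001621 / 3.116×10⁻⁸ = 52010 N = 52.01 kN.
σ_{magnesium alloy} = P/A₁ = 52010/1500 = 34.67 MPa, tensile.

σ ≈ 34.7 MPa (tensile)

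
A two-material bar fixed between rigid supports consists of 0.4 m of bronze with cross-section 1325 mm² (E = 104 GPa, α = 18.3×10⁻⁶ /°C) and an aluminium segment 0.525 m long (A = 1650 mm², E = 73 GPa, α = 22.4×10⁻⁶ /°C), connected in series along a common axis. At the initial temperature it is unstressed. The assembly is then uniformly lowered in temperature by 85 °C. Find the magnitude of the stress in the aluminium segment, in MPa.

Free thermal contraction of the whole bar: Σ αᵢΔT Lᵢ = 18.3×10⁻⁶×85×400 + 22.4×10⁻⁶×85×525 = 1.622 mm.
The rigid supports impose zero overall length change; the single axial force P common to all segments must satisfy P Σ Lᵢ/(AᵢEᵢ) = δ_free.
Σ Lᵢ/(AᵢEᵢ) = 400/(1325×104×10³) + 525/(1650×73×10³) = 7.261×10⁻⁶ mm/N.
Hence P = δ_free / Σ(L/AE) = 1.622/7.261×10⁻⁶ = 223.3 kN (tensile).
σ_{aluminium} = P / A = 223300 / 1650 = 135.4 MPa.

σ ≈ 135 MPa (tensile)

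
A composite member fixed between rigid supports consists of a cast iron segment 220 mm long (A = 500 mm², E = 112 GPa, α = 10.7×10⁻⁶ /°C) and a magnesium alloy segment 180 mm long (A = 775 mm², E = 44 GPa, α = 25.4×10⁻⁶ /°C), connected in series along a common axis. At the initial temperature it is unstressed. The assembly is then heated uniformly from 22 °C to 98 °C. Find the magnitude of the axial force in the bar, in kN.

Free thermal expansion of the whole bar: Σ αᵢΔT Lᵢ = 10.7×10⁻⁶×76×220 + 25.4×10⁻⁶×76×180 = 0.5264 mm.
The rigid supports impose zero overall length change; the single axial force P common to all segments must satisfy P Σ Lᵢ/(AᵢEᵢ) = δ_free.
Σ Lᵢ/(AᵢEᵢ) = 220/(500×112×10³) + 180/(775×44×10³) = 9.207×10⁻⁶ mm/N.
Hence P = δ_free / Σ(L/AE) = 0.5264/9.207×10⁻⁶ = 57.17 kN (compressive).

P ≈ 57.2 kN (compressive)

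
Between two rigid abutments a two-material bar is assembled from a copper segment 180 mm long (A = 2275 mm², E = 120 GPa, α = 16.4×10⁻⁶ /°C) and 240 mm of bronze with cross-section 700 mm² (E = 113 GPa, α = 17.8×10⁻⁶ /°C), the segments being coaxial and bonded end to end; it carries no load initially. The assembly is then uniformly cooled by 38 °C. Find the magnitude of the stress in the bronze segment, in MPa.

With the walls removed the bar would change length by δ_free = Σ αᵢΔT Lᵢ = 16.4×10⁻⁶×38×180 + 17.8×10⁻⁶×38×240 = 0.2745 mm.
Since the ends are fixed, an axial force P builds up, equal in every segment, with P · Σ Lᵢ/(AᵢEᵢ) = δ_free.
The series flexibility is Σ Lᵢ/(AᵢEᵢ) = 180/(2275×120×10³) + 240/(700×113×10³) = 3.693×10⁻⁶ mm/N.
Hence P = δ_free / Σ(L/AE) = 0.2745/3.693×10⁻⁶ = 74.32 kN (tensile).
σ_{bronze} = P / A = 74320 / 700 = 106.2 MPa.

σ ≈ 106 MPa (tensile)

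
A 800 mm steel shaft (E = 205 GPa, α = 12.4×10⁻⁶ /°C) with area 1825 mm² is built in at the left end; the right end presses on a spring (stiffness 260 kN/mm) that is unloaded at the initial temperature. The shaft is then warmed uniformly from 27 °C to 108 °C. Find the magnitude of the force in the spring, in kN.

If the spring were absent the shaft would lengthen by αΔT L = 12.4×10⁻⁶ × 81 × 800 = 0.8035 mm.
With a force P in the spring, the elastic change of the shaft is PL/(AE) and that of the spring is P/k; compatibility requires their sum to equal δ_free.
So P = δ_free / [L/(AE) + 1/k] = 0.8035 / [ 800/(1825×205×10³) + 1/(260×10³) ].
P = 0.8035 / 5.984×10⁻⁶ = 134300 N.

P ≈ 134 kN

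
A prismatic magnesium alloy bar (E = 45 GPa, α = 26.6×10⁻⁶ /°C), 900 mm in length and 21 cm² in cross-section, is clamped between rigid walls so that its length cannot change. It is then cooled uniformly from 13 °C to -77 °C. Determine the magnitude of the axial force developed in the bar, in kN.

P ≈ 226 kN (tensile)

With zero net strain, σ = E·αΔT = 45 GPa × 26.6×10⁻⁶ × 90 = 107.7 MPa.
Then P = σA = 107.7 × 2100 mm² = 226.2 kN, tensile.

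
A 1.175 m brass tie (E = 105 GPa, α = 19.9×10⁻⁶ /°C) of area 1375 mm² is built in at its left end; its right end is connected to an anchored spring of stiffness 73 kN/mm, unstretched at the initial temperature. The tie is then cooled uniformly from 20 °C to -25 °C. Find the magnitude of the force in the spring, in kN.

P ≈ 48.2 kN

The unrestrained thermal change is αΔT L = 19.9×10⁻⁶ × 45 × 1175 = 1.052 mm.
Let P be the tensile force in the spring. The tie extends elastically by PL/(AE) and the spring stretches by P/k; together these equal δ_free.
P [ L/(AE) + 1/k ] = δ_free → P [ 1175/(1375×105×10³) + 1/(73×10³) ] = 1.052.
P = 1.052 / 2.184×10⁻⁵ = 48180 N.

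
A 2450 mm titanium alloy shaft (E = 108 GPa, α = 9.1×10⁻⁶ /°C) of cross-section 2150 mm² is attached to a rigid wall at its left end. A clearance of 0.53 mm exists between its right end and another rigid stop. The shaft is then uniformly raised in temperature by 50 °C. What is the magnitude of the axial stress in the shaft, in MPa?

Unrestrained expansion: δ_free = αΔT L = 9.1×10⁻⁶ × 50 × 2450 = 1.115 mm.
After closing the 0.53 mm clearance, 1.115 − 0.53 = 0.5847 mm of expansion remains to be suppressed by the wall.
So σ = E(δ_free − g)/L = 108×10³ × 0.5847/2450 = 25.78 MPa.

σ ≈ 25.8 MPa (compressive)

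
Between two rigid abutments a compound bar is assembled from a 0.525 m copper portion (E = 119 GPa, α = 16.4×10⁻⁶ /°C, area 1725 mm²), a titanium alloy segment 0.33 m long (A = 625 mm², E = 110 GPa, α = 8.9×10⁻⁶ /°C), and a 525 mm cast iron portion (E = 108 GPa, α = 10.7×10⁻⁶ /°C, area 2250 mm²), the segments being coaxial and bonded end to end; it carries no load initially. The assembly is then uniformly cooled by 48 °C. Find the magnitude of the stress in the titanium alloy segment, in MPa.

σ ≈ 138 MPa (tensile)

With the walls removed the bar would change length by δ_free = Σ αᵢΔT Lᵢ = 16.4×10⁻⁶×48×525 + 8.9×10⁻⁶×48×330 + 10.7×10⁻⁶×48×525 = 0.8239 mm.
Since the ends are fixed, an axial force P builds up, equal in every segment, with P · Σ Lᵢ/(AᵢEᵢ) = δ_free.
The series flexibility is Σ Lᵢ/(AᵢEᵢ) = 525/(1725×119×10³) + 330/(625×110×10³) + 525/(2250×108×10³) = 9.518×10⁻⁶ mm/N.
P = 0.8239 / 9.518×10⁻⁶ = 86560 N = 86.56 kN, tensile.
σ_{titanium alloy} = P / A = 86560 / 625 = 138.5 MPa.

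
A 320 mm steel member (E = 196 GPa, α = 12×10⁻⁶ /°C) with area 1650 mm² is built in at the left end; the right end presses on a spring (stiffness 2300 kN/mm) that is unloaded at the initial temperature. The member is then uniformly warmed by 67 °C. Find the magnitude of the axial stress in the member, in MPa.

If the spring were absent the member would lengthen by αΔT L = 12×10⁻⁶ × 67 × 320 = 0.2573 mm.
With a force P in the spring, the elastic change of the member is PL/(AE) and that of the spring is P/k; compatibility requires their sum to equal δ_free.
P [ L/(AE) + 1/k ] = δ_free → P [ 320/(1650×196×10³) + 1/(2300×10³) ] = 0.2573.
P = 0.2573 / 1.424×10⁻⁶ = 180600 N.
σ = P/A = 180600/1650 = 109.5 MPa.

σ ≈ 109 MPa (compressive)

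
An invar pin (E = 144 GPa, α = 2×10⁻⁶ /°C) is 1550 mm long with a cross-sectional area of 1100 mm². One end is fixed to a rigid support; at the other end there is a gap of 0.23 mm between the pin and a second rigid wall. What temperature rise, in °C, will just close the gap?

ΔT ≈ 74.2 °C

Contact occurs when the free expansion equals the gap: αΔT L = 0.23 mm.
So ΔT = g/(αL) = 0.23/(2×10⁻⁶ × 1550) = 74.19 °C.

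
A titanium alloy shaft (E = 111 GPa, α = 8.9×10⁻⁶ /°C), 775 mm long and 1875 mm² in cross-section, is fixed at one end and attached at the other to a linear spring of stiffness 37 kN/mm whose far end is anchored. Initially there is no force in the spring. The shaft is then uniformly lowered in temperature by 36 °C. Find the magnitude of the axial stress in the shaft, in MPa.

σ ≈ 4.31 MPa (tensile)

If the spring were absent the shaft would shorten by αΔT L = 8.9×10⁻⁶ × 36 × 775 = 0.2483 mm.
With a force P in the spring, the elastic change of the shaft is PL/(AE) and that of the spring is P/k; compatibility requires their sum to equal δ_free.
P [ L/(AE) + 1/k ] = δ_free → P [ 775/(1875×111×10³) + 1/(37×10³) ] = 0.2483.
P = 0.2483 / 3.075×10⁻⁵ = 8075 N.
σ = P/A = 8075/1875 = 4.307 MPa.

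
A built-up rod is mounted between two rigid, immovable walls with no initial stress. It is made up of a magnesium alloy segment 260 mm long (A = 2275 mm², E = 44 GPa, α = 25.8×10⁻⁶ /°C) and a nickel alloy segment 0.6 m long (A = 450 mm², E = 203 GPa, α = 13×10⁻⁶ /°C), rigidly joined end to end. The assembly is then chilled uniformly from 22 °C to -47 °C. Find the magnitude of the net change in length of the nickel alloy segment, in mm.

|ΔL| ≈ 0.179 mm

With the walls removed the bar would change length by δ_free = Σ αᵢΔT Lᵢ = 25.8×10⁻⁶×69×260 + 13×10⁻⁶×69×600 = 1.001 mm.
Since the ends are fixed, an axial force P builds up, equal in every segment, with P · Σ Lᵢ/(AᵢEᵢ) = δ_free.
The series flexibility is Σ Lᵢ/(AᵢEᵢ) = 260/(2275×44×10³) + 600/(450×203×10³) = 9.166×10⁻⁶ mm/N.
So P = 1.001 / 9.166×10⁻⁶ = 109.2 kN, tensile.
For the nickel alloy segment, free thermal change = 13×10⁻⁶×69×600 = 0.5382 mm and elastic change from P = 109200×600/(450×203×10³) = 0.7174 mm; these oppose, so the net change is 0.179 mm (segment lengthens).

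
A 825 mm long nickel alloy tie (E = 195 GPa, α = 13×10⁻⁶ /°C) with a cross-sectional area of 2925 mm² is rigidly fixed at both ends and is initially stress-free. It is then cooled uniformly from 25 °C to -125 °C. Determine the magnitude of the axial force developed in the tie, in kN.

With zero net strain, σ = E·αΔT = 195 GPa × 13×10⁻⁶ × 150 = 380.2 MPa.
P = AEαΔT = 2925 × 195×10³ × 13×10⁻⁶ × 150 = 1112 kN (tensile).

P ≈ 1110 kN (tensile)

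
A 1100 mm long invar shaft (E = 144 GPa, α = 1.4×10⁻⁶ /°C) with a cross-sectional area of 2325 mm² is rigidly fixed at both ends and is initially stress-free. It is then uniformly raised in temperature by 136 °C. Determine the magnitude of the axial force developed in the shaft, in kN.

P ≈ 63.7 kN (compressive)

With zero net strain, σ = E·αΔT = 144 GPa × 1.4×10⁻⁶ × 136 = 27.42 MPa.
P = AEαΔT = 2325 × 144×10³ × 1.4×10⁻⁶ × 136 = 63.75 kN (compressive).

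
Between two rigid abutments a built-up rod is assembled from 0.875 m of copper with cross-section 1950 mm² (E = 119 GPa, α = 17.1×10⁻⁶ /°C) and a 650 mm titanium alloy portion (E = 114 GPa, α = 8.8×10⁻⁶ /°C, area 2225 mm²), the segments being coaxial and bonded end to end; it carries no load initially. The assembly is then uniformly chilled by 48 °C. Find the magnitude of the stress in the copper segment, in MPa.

With the walls removed the bar would change length by δ_free = Σ αᵢΔT Lᵢ = 17.1×10⁻⁶×48×875 + 8.8×10⁻⁶×48×650 = 0.9928 mm.
The rigid supports impose zero overall length change; the single axial force P common to all segments must satisfy P Σ Lᵢ/(AᵢEᵢ) = δ_free.
The series flexibility is Σ Lᵢ/(AᵢEᵢ) = 875/(1950×119×10³) + 650/(2225×114×10³) = 6.333×10⁻⁶ mm/N.
Hence P = δ_free / Σ(L/AE) = 0.9928/6.333×10⁻⁶ = 156.8 kN (tensile).
σ_{copper} = P / A = 156800 / 1950 = 80.39 MPa.

σ ≈ 80.4 MPa (tensile)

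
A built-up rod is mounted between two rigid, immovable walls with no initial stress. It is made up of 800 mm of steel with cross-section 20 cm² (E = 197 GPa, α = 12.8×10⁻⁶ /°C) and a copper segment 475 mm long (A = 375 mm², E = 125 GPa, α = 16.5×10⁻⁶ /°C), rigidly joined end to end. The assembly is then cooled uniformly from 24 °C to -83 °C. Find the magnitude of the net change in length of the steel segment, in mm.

With the walls removed the bar would change length by δ_free = Σ αᵢΔT Lᵢ = 12.8×10⁻⁶×107×800 + 16.5×10⁻⁶×107×475 = 1.934 mm.
The walls prevent any net length change, so an axial force P (same in every segment) develops. Compatibility: P · Σ Lᵢ/(AᵢEᵢ) = δ_free.
The series flexibility is Σ Lᵢ/(AᵢEᵢ) = 800/(2000×197×10³) + 475/(375×125×10³) = 1.216×10⁻⁵ mm/N.
So P = 1.934 / 1.216×10⁻⁵ = 159 kN, tensile.
For the steel segment, free thermal change = 12.8×10⁻⁶×107×800 = 1.096 mm and elastic change from P = 159000×800/(2000×197×10³) = 0.3229 mm; these oppose, so the net change is 0.773 mm (segment shortens).

|ΔL| ≈ 0.773 mm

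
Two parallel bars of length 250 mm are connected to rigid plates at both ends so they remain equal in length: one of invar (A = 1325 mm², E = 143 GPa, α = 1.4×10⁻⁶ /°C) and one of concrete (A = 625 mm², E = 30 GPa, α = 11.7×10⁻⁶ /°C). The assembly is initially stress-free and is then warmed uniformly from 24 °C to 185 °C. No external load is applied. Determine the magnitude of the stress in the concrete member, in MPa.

σ ≈ 45.3 MPa (compressive)

The concrete has the larger α, so on heating it would change length more than the invar if both were free. The rigid plates force a common final length, so the concrete is put into compression and the invar into tension, with equal and opposite forces P (no external load).
Compatibility of the two members (thermal + elastic change equal): (α₁ − α₂)ΔT = P·[1/(A₁E₁) + 1/(A₂E₂)].
|α₁ − α₂|·ΔT = 10.3×10⁻⁶ × 161 = 0.001658.
1/(A₁E₁) + 1/(A₂E₂) = 1/(1325×143×10³) + 1/(625×30×10³) = 5.861×10⁻⁸ N⁻¹.
P = 0.001658 / 5.861×10⁻⁸ = 28290 N = 28.29 kN.
σ_{concrete} = P/A₂ = 28290/625 = 45.27 MPa, compressive.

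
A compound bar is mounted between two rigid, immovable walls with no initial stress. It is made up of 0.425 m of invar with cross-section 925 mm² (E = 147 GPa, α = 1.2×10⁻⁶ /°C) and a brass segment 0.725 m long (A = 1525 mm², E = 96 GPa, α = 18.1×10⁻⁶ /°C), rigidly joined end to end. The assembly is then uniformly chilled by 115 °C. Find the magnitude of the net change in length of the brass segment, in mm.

|ΔL| ≈ 0.548 mm

If the supports were absent, the total length change would be Σ αᵢΔT Lᵢ = 1.2×10⁻⁶×115×425 + 18.1×10⁻⁶×115×725 = 1.568 mm.
The walls prevent any net length change, so an axial force P (same in every segment) develops. Compatibility: P · Σ Lᵢ/(AᵢEᵢ) = δ_free.
Σ Lᵢ/(AᵢEᵢ) = 425/(925×147×10³) + 725/(1525×96×10³) = 8.078×10⁻⁶ mm/N.
So P = 1.568 / 8.078×10⁻⁶ = 194.1 kN, tensile.
For the brass segment, free thermal change = 18.1×10⁻⁶×115×725 = 1.509 mm and elastic change from P = 194100×725/(1525×96×10³) = 0.9611 mm; these oppose, so the net change is 0.548 mm (segment shortens).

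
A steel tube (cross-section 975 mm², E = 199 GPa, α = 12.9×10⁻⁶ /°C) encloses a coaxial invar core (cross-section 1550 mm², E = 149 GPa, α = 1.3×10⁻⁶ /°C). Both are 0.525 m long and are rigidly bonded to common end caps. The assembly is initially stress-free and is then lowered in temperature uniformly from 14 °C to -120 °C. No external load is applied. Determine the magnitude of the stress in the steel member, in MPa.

σ ≈ 168 MPa (tensile)

The steel has the larger α, so on cooling it would change length more than the invar if both were free. The rigid plates force a common final length, so the steel is put into tension and the invar into compression, with equal and opposite forces P (no external load).
Equating the net (thermal + elastic) strains gives |α₁ − α₂|·ΔT = P·[1/(A₁E₁) + 1/(A₂E₂)].
|α₁ − α₂|·ΔT = 11.6×10⁻⁶ × 134 = 0.001554.
1/(A₁E₁) + 1/(A₂E₂) = 1/(975×199×10³) + 1/(1550×149×10³) = 9.484×10⁻⁹ N⁻¹.
So P = 0.001554 / 9.484×10⁻⁹ = 163.9 kN.
σ_{steel} = P/A₁ = 163900/975 = 168.1 MPa, tensile.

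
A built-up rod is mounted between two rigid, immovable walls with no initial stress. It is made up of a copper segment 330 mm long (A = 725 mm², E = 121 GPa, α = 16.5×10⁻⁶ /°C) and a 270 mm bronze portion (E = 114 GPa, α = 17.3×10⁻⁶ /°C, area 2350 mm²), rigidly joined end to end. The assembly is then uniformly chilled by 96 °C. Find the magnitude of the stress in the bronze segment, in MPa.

σ ≈ 86.6 MPa (tensile)

If the supports were absent, the total length change would be Σ αᵢΔT Lᵢ = 16.5×10⁻⁶×96×330 + 17.3×10⁻⁶×96×270 = 0.9711 mm.
Since the ends are fixed, an axial force P builds up, equal in every segment, with P · Σ Lᵢ/(AᵢEᵢ) = δ_free.
Σ Lᵢ/(AᵢEᵢ) = 330/(725×121×10³) + 270/(2350×114×10³) = 4.77×10⁻⁶ mm/N.
So P = 0.9711 / 4.77×10⁻⁶ = 203.6 kN, tensile.
σ_{bronze} = P / A = 203600 / 2350 = 86.64 MPa.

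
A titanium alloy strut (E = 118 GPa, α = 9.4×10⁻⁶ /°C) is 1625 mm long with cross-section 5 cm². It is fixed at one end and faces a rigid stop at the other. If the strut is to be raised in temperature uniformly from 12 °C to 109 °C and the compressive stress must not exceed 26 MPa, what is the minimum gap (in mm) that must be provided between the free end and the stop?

g ≈ 1.12 mm

With no wall the strut would lengthen by αΔT L = 9.4×10⁻⁶ × 97 × 1625 = 1.482 mm.
A stress of 26 MPa corresponds to the wall pushing the strut back by σL/E = 26×1625/(118×10³) = 0.3581 mm.
So the gap has to take up the difference, g_min = δ_free − σL/E = 1.482 − 0.3581 = 1.124 mm.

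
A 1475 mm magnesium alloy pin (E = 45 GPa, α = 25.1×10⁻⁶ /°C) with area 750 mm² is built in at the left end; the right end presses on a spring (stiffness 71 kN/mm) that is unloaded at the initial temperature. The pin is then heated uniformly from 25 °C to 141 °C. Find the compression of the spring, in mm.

The unrestrained thermal change is αΔT L = 25.1×10⁻⁶ × 116 × 1475 = 4.295 mm.
Let P be the compressive force at the spring. The pin shortens elastically by PL/(AE) and the spring compresses by P/k; together these equal δ_free.
So P = δ_free / [L/(AE) + 1/k] = 4.295 / [ 1475/(750×45×10³) + 1/(71×10³) ].
P = 4.295 / 5.779×10⁻⁵ = 74320 N.
Spring compression = P/k = 74320/(71×10³) = 1.047 mm.

δ ≈ 1.05 mm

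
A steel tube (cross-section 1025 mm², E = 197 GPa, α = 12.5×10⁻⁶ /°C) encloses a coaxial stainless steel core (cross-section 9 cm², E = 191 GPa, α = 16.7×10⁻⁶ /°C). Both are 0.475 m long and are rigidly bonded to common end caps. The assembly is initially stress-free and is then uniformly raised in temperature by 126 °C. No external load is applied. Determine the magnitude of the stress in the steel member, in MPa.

Both members must finish at the same length. With the larger α, the stainless steel tends to over-expand; the plates restrain it, putting the stainless steel in compression and the steel in tension. With no external load the two internal forces are equal and opposite, magnitude P.
Equating the net (thermal + elastic) strains gives |α₁ − α₂|·ΔT = P·[1/(A₁E₁) + 1/(A₂E₂)].
|α₁ − α₂|·ΔT = 4.2×10⁻⁶ × 126 = 0.0005292.
1/(A₁E₁) + 1/(A₂E₂) = 1/(1025×197×10³) + 1/(900×191×10³) = 1.077×10⁻⁸ N⁻¹.
So P = 0.0005292 / 1.077×10⁻⁸ = 49.14 kN.
σ_{steel} = P/A₁ = 49140/1025 = 47.94 MPa, tensile.

σ ≈ 47.9 MPa (tensile)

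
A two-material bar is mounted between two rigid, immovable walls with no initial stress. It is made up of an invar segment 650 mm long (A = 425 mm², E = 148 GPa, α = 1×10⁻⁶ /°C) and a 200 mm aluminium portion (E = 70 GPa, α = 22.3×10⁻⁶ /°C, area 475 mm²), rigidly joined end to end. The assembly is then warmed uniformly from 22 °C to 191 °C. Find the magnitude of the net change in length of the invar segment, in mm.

With the walls removed the bar would change length by δ_free = Σ αᵢΔT Lᵢ = 1×10⁻⁶×169×650 + 22.3×10⁻⁶×169×200 = 0.8636 mm.
The rigid supports impose zero overall length change; the single axial force P common to all segments must satisfy P Σ Lᵢ/(AᵢEᵢ) = δ_free.
The series flexibility is Σ Lᵢ/(AᵢEᵢ) = 650/(425×148×10³) + 200/(475×70×10³) = 1.635×10⁻⁵ mm/N.
P = 0.8636 / 1.635×10⁻⁵ = 52820 N = 52.82 kN, compressive.
For the invar segment, free thermal change = 1×10⁻⁶×169×650 = 0.1098 mm and elastic change from P = 52820×650/(425×148×10³) = 0.5459 mm; these oppose, so the net change is 0.436 mm (segment shortens).

|ΔL| ≈ 0.436 mm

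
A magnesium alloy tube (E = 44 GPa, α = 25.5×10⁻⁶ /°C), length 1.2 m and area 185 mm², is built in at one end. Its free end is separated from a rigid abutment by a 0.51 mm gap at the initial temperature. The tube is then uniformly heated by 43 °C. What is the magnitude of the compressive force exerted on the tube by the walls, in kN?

If the wall were absent the tube would grow by αΔT L = 25.5×10⁻⁶ × 43 × 1200 = 1.316 mm.
After closing the 0.51 mm clearance, 1.316 − 0.51 = 0.8058 mm of expansion remains to be suppressed by the wall.
So σ = E(δ_free − g)/L = 44×10³ × 0.8058/1200 = 29.55 MPa.
P = σA = 29.55 × 185 = 5.466 kN.

P ≈ 5.47 kN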